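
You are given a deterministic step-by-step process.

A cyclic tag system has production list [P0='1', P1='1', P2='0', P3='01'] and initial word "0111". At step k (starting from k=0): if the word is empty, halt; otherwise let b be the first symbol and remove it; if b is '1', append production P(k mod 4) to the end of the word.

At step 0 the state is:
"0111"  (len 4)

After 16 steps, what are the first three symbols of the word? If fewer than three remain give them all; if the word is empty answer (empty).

(empty)

[0] "0111"  (len 4)
[1] "111"  (len 3)
[2] "111"  (len 3)
[3] "110"  (len 3)
[4] "1001"  (len 4)
[5] "0011"  (len 4)
[6] "011"  (len 3)
[7] "11"  (len 2)
[8] "101"  (len 3)
[9] "011"  (len 3)
[10] "11"  (len 2)
[11] "10"  (len 2)
[12] "001"  (len 3)
[13] "01"  (len 2)
[14] "1"  (len 1)
[15] "0"  (len 1)
[16] (halted — word empty)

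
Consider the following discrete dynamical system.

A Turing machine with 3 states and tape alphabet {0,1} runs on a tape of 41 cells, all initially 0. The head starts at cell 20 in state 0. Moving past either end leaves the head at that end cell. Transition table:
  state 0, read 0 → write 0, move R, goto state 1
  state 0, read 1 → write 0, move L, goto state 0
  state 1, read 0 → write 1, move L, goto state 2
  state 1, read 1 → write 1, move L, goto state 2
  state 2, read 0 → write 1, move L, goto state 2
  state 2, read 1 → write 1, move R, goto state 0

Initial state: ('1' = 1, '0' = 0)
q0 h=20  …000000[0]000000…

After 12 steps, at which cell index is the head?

0) q0 h=20  …000000[0]000000…
1) q1 h=21  …000000[0]000000…
2) q2 h=20  …000000[0]100000…
3) q2 h=19  …000000[0]110000…
4) q2 h=18  …000000[0]111000…
5) q2 h=17  …000000[0]111100…
6) q2 h=16  …000000[0]111110…
7) q2 h=15  …000000[0]111111…
8) q2 h=14  …000000[0]111111…
9) q2 h=13  …000000[0]111111…
10) q2 h=12  …000000[0]111111…
11) q2 h=11  …000000[0]111111…
12) q2 h=10  …000000[0]111111…

10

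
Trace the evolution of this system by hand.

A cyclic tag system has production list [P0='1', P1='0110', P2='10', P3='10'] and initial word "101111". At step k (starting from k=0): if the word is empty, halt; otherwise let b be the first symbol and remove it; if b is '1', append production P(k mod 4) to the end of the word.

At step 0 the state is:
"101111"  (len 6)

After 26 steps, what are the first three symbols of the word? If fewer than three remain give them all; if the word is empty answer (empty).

0) "101111"  (len 6)
1) "011111"  (len 6)
2) "11111"  (len 5)
3) "111110"  (len 6)
4) "1111010"  (len 7)
5) "1110101"  (len 7)
6) "1101010110"  (len 10)
7) "10101011010"  (len 11)
8) "010101101010"  (len 12)
9) "10101101010"  (len 11)
10) "01011010100110"  (len 14)
11) "1011010100110"  (len 13)
12) "01101010011010"  (len 14)
13) "1101010011010"  (len 13)
14) "1010100110100110"  (len 16)
15) "01010011010011010"  (len 17)
16) "1010011010011010"  (len 16)
17) "0100110100110101"  (len 16)
18) "100110100110101"  (len 15)
19) "0011010011010110"  (len 16)
20) "011010011010110"  (len 15)
21) "11010011010110"  (len 14)
22) "10100110101100110"  (len 17)
23) "010011010110011010"  (len 18)
24) "10011010110011010"  (len 17)
25) "00110101100110101"  (len 17)
26) "0110101100110101"  (len 16)

011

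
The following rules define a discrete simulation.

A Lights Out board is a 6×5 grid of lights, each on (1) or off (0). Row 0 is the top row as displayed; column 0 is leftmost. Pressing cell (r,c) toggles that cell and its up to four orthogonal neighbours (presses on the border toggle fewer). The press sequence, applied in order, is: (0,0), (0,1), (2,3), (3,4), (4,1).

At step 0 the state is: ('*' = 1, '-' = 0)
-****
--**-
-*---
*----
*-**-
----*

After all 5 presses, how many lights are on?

17

gen 0: -****
--**-
-*---
*----
*-**-
----*
gen 1: *-***
*-**-
-*---
*----
*-**-
----*
gen 2: -*-**
****-
-*---
*----
*-**-
----*
gen 3: -*-**
***--
-****
*--*-
*-**-
----*
gen 4: -*-**
***--
-***-
*---*
*-***
----*
gen 5: -*-**
***--
-***-
**--*
-*-**
-*--*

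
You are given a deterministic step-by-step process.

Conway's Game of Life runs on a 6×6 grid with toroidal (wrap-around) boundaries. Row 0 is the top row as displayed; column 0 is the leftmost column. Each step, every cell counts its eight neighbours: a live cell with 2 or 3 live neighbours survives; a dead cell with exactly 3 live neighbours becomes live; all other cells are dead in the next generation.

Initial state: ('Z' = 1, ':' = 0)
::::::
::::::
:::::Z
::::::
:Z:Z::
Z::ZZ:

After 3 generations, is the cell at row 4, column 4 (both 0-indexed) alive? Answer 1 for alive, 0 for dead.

[0] ::::::
::::::
:::::Z
::::::
:Z:Z::
Z::ZZ:
[1] ::::::
::::::
::::::
::::::
::ZZZ:
::ZZZ:
[2] :::Z::
::::::
::::::
:::Z::
::Z:Z:
::Z:Z:
[3] :::Z::
::::::
::::::
:::Z::
::Z:Z:
::Z:Z:

1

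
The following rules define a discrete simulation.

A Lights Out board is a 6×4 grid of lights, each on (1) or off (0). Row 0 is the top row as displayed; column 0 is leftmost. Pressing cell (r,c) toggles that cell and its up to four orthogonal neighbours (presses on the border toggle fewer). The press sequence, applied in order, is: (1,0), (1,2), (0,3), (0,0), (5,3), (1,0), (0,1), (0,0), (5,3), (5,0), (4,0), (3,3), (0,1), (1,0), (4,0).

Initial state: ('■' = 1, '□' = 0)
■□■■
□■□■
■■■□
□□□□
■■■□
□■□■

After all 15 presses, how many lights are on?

14

step 0: ■□■■
□■□■
■■■□
□□□□
■■■□
□■□■
step 1: □□■■
■□□■
□■■□
□□□□
■■■□
□■□■
step 2: □□□■
■■■□
□■□□
□□□□
■■■□
□■□■
step 3: □□■□
■■■■
□■□□
□□□□
■■■□
□■□■
step 4: ■■■□
□■■■
□■□□
□□□□
■■■□
□■□■
step 5: ■■■□
□■■■
□■□□
□□□□
■■■■
□■■□
step 6: □■■□
■□■■
■■□□
□□□□
■■■■
□■■□
step 7: ■□□□
■■■■
■■□□
□□□□
■■■■
□■■□
step 8: □■□□
□■■■
■■□□
□□□□
■■■■
□■■□
step 9: □■□□
□■■■
■■□□
□□□□
■■■□
□■□■
step 10: □■□□
□■■■
■■□□
□□□□
□■■□
■□□■
step 11: □■□□
□■■■
■■□□
■□□□
■□■□
□□□■
step 12: □■□□
□■■■
■■□■
■□■■
■□■■
□□□■
step 13: ■□■□
□□■■
■■□■
■□■■
■□■■
□□□■
step 14: □□■□
■■■■
□■□■
■□■■
■□■■
□□□■
step 15: □□■□
■■■■
□■□■
□□■■
□■■■
■□□■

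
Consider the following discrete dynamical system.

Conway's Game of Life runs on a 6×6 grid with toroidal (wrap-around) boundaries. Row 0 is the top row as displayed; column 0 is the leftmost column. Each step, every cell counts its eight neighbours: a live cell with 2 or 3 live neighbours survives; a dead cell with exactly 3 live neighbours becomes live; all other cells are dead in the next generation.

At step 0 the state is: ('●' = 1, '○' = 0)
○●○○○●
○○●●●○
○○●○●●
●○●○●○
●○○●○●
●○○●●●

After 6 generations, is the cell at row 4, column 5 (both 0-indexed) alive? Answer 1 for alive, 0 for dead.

[0] ○●○○○●
○○●●●○
○○●○●●
●○●○●○
●○○●○●
●○○●●●
[1] ○●○○○○
●●●○○○
○○●○○○
●○●○○○
○○●○○○
○●●●○○
[2] ○○○●○○
●○●○○○
●○●●○○
○○●●○○
○○○○○○
○●○●○○
[3] ○●○●○○
○○●○○○
○○○○○○
○●●●○○
○○○●○○
○○●○○○
[4] ○●○●○○
○○●○○○
○●○●○○
○○●●○○
○●○●○○
○○●●○○
[5] ○●○●○○
○●○●○○
○●○●○○
○●○●●○
○●○○●○
○●○●●○
[6] ●●○●○○
●●○●●○
●●○●○○
●●○●●○
●●○○○●
●●○●●○

1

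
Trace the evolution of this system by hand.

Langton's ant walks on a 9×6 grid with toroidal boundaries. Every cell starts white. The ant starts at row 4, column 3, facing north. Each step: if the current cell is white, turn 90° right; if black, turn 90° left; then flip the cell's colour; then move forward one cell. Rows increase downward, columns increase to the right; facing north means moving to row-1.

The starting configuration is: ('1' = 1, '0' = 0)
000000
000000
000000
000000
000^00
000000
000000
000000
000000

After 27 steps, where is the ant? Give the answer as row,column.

k=0  000000
000000
000000
000000
000^00
000000
000000
000000
000000
k=1  000000
000000
000000
000000
0001>0
000000
000000
000000
000000
k=2  000000
000000
000000
000000
000110
0000v0
000000
000000
000000
k=3  000000
000000
000000
000000
000110
000<10
000000
000000
000000
k=4  000000
000000
000000
000000
000^10
000110
000000
000000
000000
k=5  000000
000000
000000
000000
00<010
000110
000000
000000
000000
k=6  000000
000000
000000
00^000
001010
000110
000000
000000
000000
k=7  000000
000000
000000
001>00
001010
000110
000000
000000
000000
k=8  000000
000000
000000
001100
001v10
000110
000000
000000
000000
k=9  000000
000000
000000
001100
00<110
000110
000000
000000
000000
k=10  000000
000000
000000
001100
000110
00v110
000000
000000
000000
k=11  000000
000000
000000
001100
000110
0<1110
000000
000000
000000
k=12  000000
000000
000000
001100
0^0110
011110
000000
000000
000000
k=13  000000
000000
000000
001100
01>110
011110
000000
000000
000000
k=14  000000
000000
000000
001100
011110
01v110
000000
000000
000000
k=15  000000
000000
000000
001100
011110
010>10
000000
000000
000000
k=16  000000
000000
000000
001100
011^10
010010
000000
000000
000000
k=17  000000
000000
000000
001100
01<010
010010
000000
000000
000000
k=18  000000
000000
000000
001100
010010
01v010
000000
000000
000000
k=19  000000
000000
000000
001100
010010
0<1010
000000
000000
000000
k=20  000000
000000
000000
001100
010010
001010
0v0000
000000
000000
k=21  000000
000000
000000
001100
010010
001010
<10000
000000
000000
k=22  000000
000000
000000
001100
010010
^01010
110000
000000
000000
k=23  000000
000000
000000
001100
010010
1>1010
110000
000000
000000
k=24  000000
000000
000000
001100
010010
111010
1v0000
000000
000000
k=25  000000
000000
000000
001100
010010
111010
10>000
000000
000000
k=26  000000
000000
000000
001100
010010
111010
101000
00v000
000000
k=27  000000
000000
000000
001100
010010
111010
101000
0<1000
000000

7,1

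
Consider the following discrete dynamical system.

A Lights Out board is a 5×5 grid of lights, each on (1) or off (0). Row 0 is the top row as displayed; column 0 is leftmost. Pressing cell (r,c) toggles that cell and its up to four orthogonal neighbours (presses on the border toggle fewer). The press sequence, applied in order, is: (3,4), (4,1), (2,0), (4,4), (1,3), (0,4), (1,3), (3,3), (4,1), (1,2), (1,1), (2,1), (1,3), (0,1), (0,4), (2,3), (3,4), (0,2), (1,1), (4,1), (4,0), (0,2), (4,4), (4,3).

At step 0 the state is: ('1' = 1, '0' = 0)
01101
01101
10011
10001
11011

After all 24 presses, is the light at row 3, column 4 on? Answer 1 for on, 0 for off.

t=0: 01101
01101
10011
10001
11011
t=1: 01101
01101
10010
10010
11010
t=2: 01101
01101
10010
11010
00110
t=3: 01101
11101
01010
01010
00110
t=4: 01101
11101
01010
01011
00101
t=5: 01111
11010
01000
01011
00101
t=6: 01100
11011
01000
01011
00101
t=7: 01110
11100
01010
01011
00101
t=8: 01110
11100
01000
01100
00111
t=9: 01110
11100
01000
00100
11011
t=10: 01010
10010
01100
00100
11011
t=11: 00010
01110
00100
00100
11011
t=12: 00010
00110
11000
01100
11011
t=13: 00000
00001
11010
01100
11011
t=14: 11100
01001
11010
01100
11011
t=15: 11111
01000
11010
01100
11011
t=16: 11111
01010
11101
01110
11011
t=17: 11111
01010
11100
01101
11010
t=18: 10001
01110
11100
01101
11010
t=19: 11001
10010
10100
01101
11010
t=20: 11001
10010
10100
00101
00110
t=21: 11001
10010
10100
10101
11110
t=22: 10111
10110
10100
10101
11110
t=23: 10111
10110
10100
10100
11101
t=24: 10111
10110
10100
10110
11010

0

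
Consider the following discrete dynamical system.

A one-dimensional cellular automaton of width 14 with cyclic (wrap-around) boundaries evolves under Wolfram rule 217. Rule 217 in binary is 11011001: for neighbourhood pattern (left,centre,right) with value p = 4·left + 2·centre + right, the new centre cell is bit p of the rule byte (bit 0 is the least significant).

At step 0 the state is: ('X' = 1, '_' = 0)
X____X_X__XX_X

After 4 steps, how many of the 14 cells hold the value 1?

t=0: X____X_X__XX_X
t=1: XXXX____X_XX_X
t=2: XXXXXXX___XX_X
t=3: XXXXXXXXX_XX_X
t=4: XXXXXXXXX_XX_X

12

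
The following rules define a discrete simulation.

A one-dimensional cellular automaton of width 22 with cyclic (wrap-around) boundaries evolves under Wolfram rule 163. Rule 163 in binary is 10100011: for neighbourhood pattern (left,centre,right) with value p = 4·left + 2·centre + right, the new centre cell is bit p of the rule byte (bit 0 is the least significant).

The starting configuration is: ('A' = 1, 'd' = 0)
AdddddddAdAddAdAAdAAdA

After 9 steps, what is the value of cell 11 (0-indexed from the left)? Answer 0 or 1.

0) AdddddddAdAddAdAAdAAdA
1) ddAAAAAAdAddAdAddAddAd
2) AAdAAAAdAddAdAddAddAdd
3) ddAdAAdAddAdAddAddAddA
4) dAdAddAddAdAddAddAddAd
5) AdAddAddAdAddAddAddAdd
6) dAddAddAdAddAddAddAddA
7) AddAddAdAddAddAddAddAd
8) ddAddAdAddAddAddAddAdA
9) dAddAdAddAddAddAddAdAd

0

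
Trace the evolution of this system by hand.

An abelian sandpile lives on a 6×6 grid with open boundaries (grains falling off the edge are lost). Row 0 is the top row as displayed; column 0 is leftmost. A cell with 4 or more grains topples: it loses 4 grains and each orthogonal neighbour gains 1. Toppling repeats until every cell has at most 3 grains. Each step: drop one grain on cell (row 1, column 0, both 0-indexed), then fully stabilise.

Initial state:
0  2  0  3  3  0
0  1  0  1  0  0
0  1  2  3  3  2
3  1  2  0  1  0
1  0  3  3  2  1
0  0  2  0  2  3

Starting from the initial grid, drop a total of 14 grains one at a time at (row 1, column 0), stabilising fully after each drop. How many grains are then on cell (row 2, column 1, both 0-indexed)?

gen 0: 0  2  0  3  3  0
0  1  0  1  0  0
0  1  2  3  3  2
3  1  2  0  1  0
1  0  3  3  2  1
0  0  2  0  2  3
gen 1: 0  2  0  3  3  0
1  1  0  1  0  0
0  1  2  3  3  2
3  1  2  0  1  0
1  0  3  3  2  1
0  0  2  0  2  3
gen 2: 0  2  0  3  3  0
2  1  0  1  0  0
0  1  2  3  3  2
3  1  2  0  1  0
1  0  3  3  2  1
0  0  2  0  2  3
gen 3: 0  2  0  3  3  0
3  1  0  1  0  0
0  1  2  3  3  2
3  1  2  0  1  0
1  0  3  3  2  1
0  0  2  0  2  3
gen 4: 1  2  0  3  3  0
0  2  0  1  0  0
1  1  2  3  3  2
3  1  2  0  1  0
1  0  3  3  2  1
0  0  2  0  2  3
gen 5: 1  2  0  3  3  0
1  2  0  1  0  0
1  1  2  3  3  2
3  1  2  0  1  0
1  0  3  3  2  1
0  0  2  0  2  3
gen 6: 1  2  0  3  3  0
2  2  0  1  0  0
1  1  2  3  3  2
3  1  2  0  1  0
1  0  3  3  2  1
0  0  2  0  2  3
gen 7: 1  2  0  3  3  0
3  2  0  1  0  0
1  1  2  3  3  2
3  1  2  0  1  0
1  0  3  3  2  1
0  0  2  0  2  3
gen 8: 2  2  0  3  3  0
0  3  0  1  0  0
2  1  2  3  3  2
3  1  2  0  1  0
1  0  3  3  2  1
0  0  2  0  2  3
gen 9: 2  2  0  3  3  0
1  3  0  1  0  0
2  1  2  3  3  2
3  1  2  0  1  0
1  0  3  3  2  1
0  0  2  0  2  3
gen 10: 2  2  0  3  3  0
2  3  0  1  0  0
2  1  2  3  3  2
3  1  2  0  1  0
1  0  3  3  2  1
0  0  2  0  2  3
gen 11: 2  2  0  3  3  0
3  3  0  1  0  0
2  1  2  3  3  2
3  1  2  0  1  0
1  0  3  3  2  1
0  0  2  0  2  3
gen 12: 3  3  0  3  3  0
1  0  1  1  0  0
3  2  2  3  3  2
3  1  2  0  1  0
1  0  3  3  2  1
0  0  2  0  2  3
gen 13: 3  3  0  3  3  0
2  0  1  1  0  0
3  2  2  3  3  2
3  1  2  0  1  0
1  0  3  3  2  1
0  0  2  0  2  3
gen 14: 3  3  0  3  3  0
3  0  1  1  0  0
3  2  2  3  3  2
3  1  2  0  1  0
1  0  3  3  2  1
0  0  2  0  2  3

2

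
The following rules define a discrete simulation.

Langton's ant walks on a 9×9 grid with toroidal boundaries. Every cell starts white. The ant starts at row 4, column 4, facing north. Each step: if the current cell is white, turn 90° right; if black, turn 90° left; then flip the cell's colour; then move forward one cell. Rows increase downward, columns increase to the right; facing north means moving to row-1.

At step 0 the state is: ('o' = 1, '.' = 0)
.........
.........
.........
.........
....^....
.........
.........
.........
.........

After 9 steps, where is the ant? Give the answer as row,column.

4,3

step 0: .........
.........
.........
.........
....^....
.........
.........
.........
.........
step 1: .........
.........
.........
.........
....o>...
.........
.........
.........
.........
step 2: .........
.........
.........
.........
....oo...
.....v...
.........
.........
.........
step 3: .........
.........
.........
.........
....oo...
....<o...
.........
.........
.........
step 4: .........
.........
.........
.........
....^o...
....oo...
.........
.........
.........
step 5: .........
.........
.........
.........
...<.o...
....oo...
.........
.........
.........
step 6: .........
.........
.........
...^.....
...o.o...
....oo...
.........
.........
.........
step 7: .........
.........
.........
...o>....
...o.o...
....oo...
.........
.........
.........
step 8: .........
.........
.........
...oo....
...ovo...
....oo...
.........
.........
.........
step 9: .........
.........
.........
...oo....
...<oo...
....oo...
.........
.........
.........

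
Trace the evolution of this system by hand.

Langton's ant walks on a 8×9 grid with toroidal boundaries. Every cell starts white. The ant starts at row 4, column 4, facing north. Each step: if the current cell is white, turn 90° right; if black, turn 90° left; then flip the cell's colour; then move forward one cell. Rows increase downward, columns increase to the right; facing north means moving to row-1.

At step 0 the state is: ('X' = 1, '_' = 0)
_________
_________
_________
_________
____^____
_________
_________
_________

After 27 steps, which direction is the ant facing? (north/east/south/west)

0) _________
_________
_________
_________
____^____
_________
_________
_________
1) _________
_________
_________
_________
____X>___
_________
_________
_________
2) _________
_________
_________
_________
____XX___
_____v___
_________
_________
3) _________
_________
_________
_________
____XX___
____<X___
_________
_________
4) _________
_________
_________
_________
____^X___
____XX___
_________
_________
5) _________
_________
_________
_________
___<_X___
____XX___
_________
_________
6) _________
_________
_________
___^_____
___X_X___
____XX___
_________
_________
7) _________
_________
_________
___X>____
___X_X___
____XX___
_________
_________
8) _________
_________
_________
___XX____
___XvX___
____XX___
_________
_________
9) _________
_________
_________
___XX____
___<XX___
____XX___
_________
_________
10) _________
_________
_________
___XX____
____XX___
___vXX___
_________
_________
11) _________
_________
_________
___XX____
____XX___
__<XXX___
_________
_________
12) _________
_________
_________
___XX____
__^_XX___
__XXXX___
_________
_________
13) _________
_________
_________
___XX____
__X>XX___
__XXXX___
_________
_________
14) _________
_________
_________
___XX____
__XXXX___
__XvXX___
_________
_________
15) _________
_________
_________
___XX____
__XXXX___
__X_>X___
_________
_________
16) _________
_________
_________
___XX____
__XX^X___
__X__X___
_________
_________
17) _________
_________
_________
___XX____
__X<_X___
__X__X___
_________
_________
18) _________
_________
_________
___XX____
__X__X___
__Xv_X___
_________
_________
19) _________
_________
_________
___XX____
__X__X___
__<X_X___
_________
_________
20) _________
_________
_________
___XX____
__X__X___
___X_X___
__v______
_________
21) _________
_________
_________
___XX____
__X__X___
___X_X___
_<X______
_________
22) _________
_________
_________
___XX____
__X__X___
_^_X_X___
_XX______
_________
23) _________
_________
_________
___XX____
__X__X___
_X>X_X___
_XX______
_________
24) _________
_________
_________
___XX____
__X__X___
_XXX_X___
_Xv______
_________
25) _________
_________
_________
___XX____
__X__X___
_XXX_X___
_X_>_____
_________
26) _________
_________
_________
___XX____
__X__X___
_XXX_X___
_X_X_____
___v_____
27) _________
_________
_________
___XX____
__X__X___
_XXX_X___
_X_X_____
__<X_____

west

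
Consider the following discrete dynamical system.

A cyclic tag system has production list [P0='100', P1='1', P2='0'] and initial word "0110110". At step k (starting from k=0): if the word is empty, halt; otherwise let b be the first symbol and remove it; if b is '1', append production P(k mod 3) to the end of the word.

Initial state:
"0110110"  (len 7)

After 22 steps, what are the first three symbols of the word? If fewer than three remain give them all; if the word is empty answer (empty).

(empty)

gen 0: "0110110"  (len 7)
gen 1: "110110"  (len 6)
gen 2: "101101"  (len 6)
gen 3: "011010"  (len 6)
gen 4: "11010"  (len 5)
gen 5: "10101"  (len 5)
gen 6: "01010"  (len 5)
gen 7: "1010"  (len 4)
gen 8: "0101"  (len 4)
gen 9: "101"  (len 3)
gen 10: "01100"  (len 5)
gen 11: "1100"  (len 4)
gen 12: "1000"  (len 4)
gen 13: "000100"  (len 6)
gen 14: "00100"  (len 5)
gen 15: "0100"  (len 4)
gen 16: "100"  (len 3)
gen 17: "001"  (len 3)
gen 18: "01"  (len 2)
gen 19: "1"  (len 1)
gen 20: "1"  (len 1)
gen 21: "0"  (len 1)
gen 22: (halted — word empty)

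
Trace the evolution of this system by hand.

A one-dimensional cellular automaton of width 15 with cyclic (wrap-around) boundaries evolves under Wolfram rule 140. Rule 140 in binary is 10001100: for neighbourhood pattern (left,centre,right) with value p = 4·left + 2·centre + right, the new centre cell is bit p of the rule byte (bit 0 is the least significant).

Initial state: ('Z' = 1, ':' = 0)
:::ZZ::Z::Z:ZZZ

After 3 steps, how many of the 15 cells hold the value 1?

t=0: :::ZZ::Z::Z:ZZZ
t=1: :::Z:::Z::Z:ZZ:
t=2: :::Z:::Z::Z:Z::
t=3: :::Z:::Z::Z:Z::

4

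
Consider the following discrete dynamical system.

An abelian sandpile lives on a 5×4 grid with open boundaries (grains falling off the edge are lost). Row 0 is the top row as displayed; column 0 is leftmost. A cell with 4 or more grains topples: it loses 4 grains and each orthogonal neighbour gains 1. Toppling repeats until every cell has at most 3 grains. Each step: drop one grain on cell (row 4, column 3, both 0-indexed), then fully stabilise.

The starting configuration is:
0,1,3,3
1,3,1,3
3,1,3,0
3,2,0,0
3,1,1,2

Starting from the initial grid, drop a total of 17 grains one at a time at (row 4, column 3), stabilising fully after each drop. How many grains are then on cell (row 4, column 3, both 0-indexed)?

1

gen 0: 0,1,3,3
1,3,1,3
3,1,3,0
3,2,0,0
3,1,1,2
gen 1: 0,1,3,3
1,3,1,3
3,1,3,0
3,2,0,0
3,1,1,3
gen 2: 0,1,3,3
1,3,1,3
3,1,3,0
3,2,0,1
3,1,2,0
gen 3: 0,1,3,3
1,3,1,3
3,1,3,0
3,2,0,1
3,1,2,1
gen 4: 0,1,3,3
1,3,1,3
3,1,3,0
3,2,0,1
3,1,2,2
gen 5: 0,1,3,3
1,3,1,3
3,1,3,0
3,2,0,1
3,1,2,3
gen 6: 0,1,3,3
1,3,1,3
3,1,3,0
3,2,0,2
3,1,3,0
gen 7: 0,1,3,3
1,3,1,3
3,1,3,0
3,2,0,2
3,1,3,1
gen 8: 0,1,3,3
1,3,1,3
3,1,3,0
3,2,0,2
3,1,3,2
gen 9: 0,1,3,3
1,3,1,3
3,1,3,0
3,2,0,2
3,1,3,3
gen 10: 0,1,3,3
1,3,1,3
3,1,3,0
3,2,1,3
3,2,0,1
gen 11: 0,1,3,3
1,3,1,3
3,1,3,0
3,2,1,3
3,2,0,2
gen 12: 0,1,3,3
1,3,1,3
3,1,3,0
3,2,1,3
3,2,0,3
gen 13: 0,1,3,3
1,3,1,3
3,1,3,1
3,2,2,0
3,2,1,1
gen 14: 0,1,3,3
1,3,1,3
3,1,3,1
3,2,2,0
3,2,1,2
gen 15: 0,1,3,3
1,3,1,3
3,1,3,1
3,2,2,0
3,2,1,3
gen 16: 0,1,3,3
1,3,1,3
3,1,3,1
3,2,2,1
3,2,2,0
gen 17: 0,1,3,3
1,3,1,3
3,1,3,1
3,2,2,1
3,2,2,1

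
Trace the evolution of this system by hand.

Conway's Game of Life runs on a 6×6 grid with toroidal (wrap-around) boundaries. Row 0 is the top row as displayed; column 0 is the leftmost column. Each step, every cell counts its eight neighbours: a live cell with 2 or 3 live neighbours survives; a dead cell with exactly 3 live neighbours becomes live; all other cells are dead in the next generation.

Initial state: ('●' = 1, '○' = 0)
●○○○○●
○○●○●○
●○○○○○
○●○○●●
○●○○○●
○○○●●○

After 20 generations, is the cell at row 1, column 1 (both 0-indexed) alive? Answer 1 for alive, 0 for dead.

0

0) ●○○○○●
○○●○●○
●○○○○○
○●○○●●
○●○○○●
○○○●●○
1) ○○○○○●
●●○○○○
●●○●●○
○●○○●●
○○●●○●
○○○○●○
2) ●○○○○●
○●●○●○
○○○●●○
○●○○○○
●○●●○●
○○○●●●
3) ●●●○○○
●●●○●○
○●○●●○
●●○○○●
●●●●○●
○●●●○○
4) ○○○○○●
○○○○●○
○○○●●○
○○○○○○
○○○●○●
○○○○●●
5) ○○○○○●
○○○●●●
○○○●●○
○○○●○○
○○○○○●
●○○○○●
6) ○○○○○○
○○○●○●
○○●○○●
○○○●○○
●○○○●●
●○○○●●
7) ●○○○○○
○○○○●○
○○●●○○
●○○●○○
●○○●○○
●○○○●○
8) ○○○○○○
○○○●○○
○○●●●○
○●○●●○
●●○●●○
●●○○○○
9) ○○○○○○
○○●●●○
○○○○○○
●●○○○○
○○○●●○
●●●○○●
10) ●○○○●●
○○○●○○
○●●●○○
○○○○○○
○○○●●○
●●●●●●
11) ○○○○○○
●●○●○●
○○●●○○
○○○○●○
●●○○○○
○●●○○○
12) ○○○○○○
●●○●●○
●●●●○●
○●●●○○
●●●○○○
●●●○○○
13) ○○○●○●
○○○●●○
○○○○○●
○○○○●●
○○○○○○
●○●○○○
14) ○○●●○●
○○○●○●
○○○●○●
○○○○●●
○○○○○●
○○○○○○
15) ○○●●○○
●○○●○●
●○○●○●
●○○○○●
○○○○●●
○○○○●○
16) ○○●●○●
●●○●○●
○●○○○○
○○○○○○
●○○○●○
○○○○●●
17) ○●●●○○
○●○●○●
○●●○○○
○○○○○○
○○○○●○
●○○○○○
18) ○●○●●○
○○○●●○
●●●○○○
○○○○○○
○○○○○○
○●●●○○
19) ○●○○○○
●○○○●●
○●●●○○
○●○○○○
○○●○○○
○●○●●○
20) ○●●●○○
●○○●●●
○●●●●●
○●○●○○
○●●●○○
○●○●○○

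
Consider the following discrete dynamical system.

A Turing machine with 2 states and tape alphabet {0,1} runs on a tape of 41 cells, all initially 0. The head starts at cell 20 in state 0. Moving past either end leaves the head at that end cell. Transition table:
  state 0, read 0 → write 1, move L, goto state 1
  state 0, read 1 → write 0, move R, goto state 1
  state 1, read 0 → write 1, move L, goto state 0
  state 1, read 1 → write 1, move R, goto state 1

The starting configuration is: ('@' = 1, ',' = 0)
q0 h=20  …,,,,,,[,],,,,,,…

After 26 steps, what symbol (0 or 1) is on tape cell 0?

k=0  q0 h=20  …,,,,,,[,],,,,,,…
k=1  q1 h=19  …,,,,,,[,]@,,,,,…
k=2  q0 h=18  …,,,,,,[,]@@,,,,…
k=3  q1 h=17  …,,,,,,[,]@@@,,,…
k=4  q0 h=16  …,,,,,,[,]@@@@,,…
k=5  q1 h=15  …,,,,,,[,]@@@@@,…
k=6  q0 h=14  …,,,,,,[,]@@@@@@…
k=7  q1 h=13  …,,,,,,[,]@@@@@@…
k=8  q0 h=12  …,,,,,,[,]@@@@@@…
k=9  q1 h=11  …,,,,,,[,]@@@@@@…
k=10  q0 h=10  …,,,,,,[,]@@@@@@…
k=11  q1 h= 9  …,,,,,,[,]@@@@@@…
k=12  q0 h= 8  …,,,,,,[,]@@@@@@…
k=13  q1 h= 7  …,,,,,,[,]@@@@@@…
k=14  q0 h= 6  |,,,,,,[,]@@@@@@…
k=15  q1 h= 5  |,,,,,[,]@@@@@@…
k=16  q0 h= 4  |,,,,[,]@@@@@@…
k=17  q1 h= 3  |,,,[,]@@@@@@…
k=18  q0 h= 2  |,,[,]@@@@@@…
k=19  q1 h= 1  |,[,]@@@@@@…
k=20  q0 h= 0  |[,]@@@@@@…
k=21  q1 h= 0  |[@]@@@@@@…
k=22  q1 h= 1  |@[@]@@@@@@…
k=23  q1 h= 2  |@@[@]@@@@@@…
k=24  q1 h= 3  |@@@[@]@@@@@@…
k=25  q1 h= 4  |@@@@[@]@@@@@@…
k=26  q1 h= 5  |@@@@@[@]@@@@@@…

1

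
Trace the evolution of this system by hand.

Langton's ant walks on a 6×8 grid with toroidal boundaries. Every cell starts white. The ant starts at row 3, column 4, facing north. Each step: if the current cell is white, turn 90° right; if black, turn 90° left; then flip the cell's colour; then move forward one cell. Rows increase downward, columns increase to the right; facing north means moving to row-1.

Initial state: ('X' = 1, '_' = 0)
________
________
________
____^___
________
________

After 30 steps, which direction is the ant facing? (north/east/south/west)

north

step 0: ________
________
________
____^___
________
________
step 1: ________
________
________
____X>__
________
________
step 2: ________
________
________
____XX__
_____v__
________
step 3: ________
________
________
____XX__
____<X__
________
step 4: ________
________
________
____^X__
____XX__
________
step 5: ________
________
________
___<_X__
____XX__
________
step 6: ________
________
___^____
___X_X__
____XX__
________
step 7: ________
________
___X>___
___X_X__
____XX__
________
step 8: ________
________
___XX___
___XvX__
____XX__
________
step 9: ________
________
___XX___
___<XX__
____XX__
________
step 10: ________
________
___XX___
____XX__
___vXX__
________
step 11: ________
________
___XX___
____XX__
__<XXX__
________
step 12: ________
________
___XX___
__^_XX__
__XXXX__
________
step 13: ________
________
___XX___
__X>XX__
__XXXX__
________
step 14: ________
________
___XX___
__XXXX__
__XvXX__
________
step 15: ________
________
___XX___
__XXXX__
__X_>X__
________
step 16: ________
________
___XX___
__XX^X__
__X__X__
________
step 17: ________
________
___XX___
__X<_X__
__X__X__
________
step 18: ________
________
___XX___
__X__X__
__Xv_X__
________
step 19: ________
________
___XX___
__X__X__
__<X_X__
________
step 20: ________
________
___XX___
__X__X__
___X_X__
__v_____
step 21: ________
________
___XX___
__X__X__
___X_X__
_<X_____
step 22: ________
________
___XX___
__X__X__
_^_X_X__
_XX_____
step 23: ________
________
___XX___
__X__X__
_X>X_X__
_XX_____
step 24: ________
________
___XX___
__X__X__
_XXX_X__
_Xv_____
step 25: ________
________
___XX___
__X__X__
_XXX_X__
_X_>____
step 26: ___v____
________
___XX___
__X__X__
_XXX_X__
_X_X____
step 27: __<X____
________
___XX___
__X__X__
_XXX_X__
_X_X____
step 28: __XX____
________
___XX___
__X__X__
_XXX_X__
_X^X____
step 29: __XX____
________
___XX___
__X__X__
_XXX_X__
_XX>____
step 30: __XX____
________
___XX___
__X__X__
_XX^_X__
_XX_____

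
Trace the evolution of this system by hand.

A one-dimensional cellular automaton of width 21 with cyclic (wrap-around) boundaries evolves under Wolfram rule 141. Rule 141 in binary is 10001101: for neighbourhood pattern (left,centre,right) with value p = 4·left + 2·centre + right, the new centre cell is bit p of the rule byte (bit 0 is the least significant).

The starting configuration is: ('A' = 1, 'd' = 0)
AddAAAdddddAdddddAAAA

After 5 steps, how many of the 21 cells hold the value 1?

10

k=0  AddAAAdddddAdddddAAAA
k=1  dddAAddAAAdAdAAAdAAAA
k=2  dAdAdddAAddAdAAddAAAd
k=3  dAdAdAdAdddAdAdddAAdd
k=4  dAdAdAdAdAdAdAdAdAddA
k=5  dAdAdAdAdAdAdAdAdAddA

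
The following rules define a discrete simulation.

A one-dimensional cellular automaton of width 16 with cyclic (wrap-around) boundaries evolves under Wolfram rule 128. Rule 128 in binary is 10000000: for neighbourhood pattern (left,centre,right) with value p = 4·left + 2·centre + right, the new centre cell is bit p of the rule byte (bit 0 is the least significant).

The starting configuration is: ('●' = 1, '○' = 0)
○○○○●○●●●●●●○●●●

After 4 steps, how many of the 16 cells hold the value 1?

k=0  ○○○○●○●●●●●●○●●●
k=1  ○○○○○○○●●●●○○○●○
k=2  ○○○○○○○○●●○○○○○○
k=3  ○○○○○○○○○○○○○○○○
k=4  ○○○○○○○○○○○○○○○○

0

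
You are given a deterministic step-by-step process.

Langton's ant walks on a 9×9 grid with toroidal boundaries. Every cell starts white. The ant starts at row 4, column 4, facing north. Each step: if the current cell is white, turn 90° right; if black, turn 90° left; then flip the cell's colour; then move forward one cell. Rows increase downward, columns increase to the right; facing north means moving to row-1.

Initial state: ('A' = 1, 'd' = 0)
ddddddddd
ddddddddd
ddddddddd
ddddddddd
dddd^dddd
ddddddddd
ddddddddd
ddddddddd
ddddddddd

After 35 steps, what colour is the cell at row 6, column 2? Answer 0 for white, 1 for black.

0

step 0: ddddddddd
ddddddddd
ddddddddd
ddddddddd
dddd^dddd
ddddddddd
ddddddddd
ddddddddd
ddddddddd
step 1: ddddddddd
ddddddddd
ddddddddd
ddddddddd
ddddA>ddd
ddddddddd
ddddddddd
ddddddddd
ddddddddd
step 2: ddddddddd
ddddddddd
ddddddddd
ddddddddd
ddddAAddd
dddddvddd
ddddddddd
ddddddddd
ddddddddd
step 3: ddddddddd
ddddddddd
ddddddddd
ddddddddd
ddddAAddd
dddd<Addd
ddddddddd
ddddddddd
ddddddddd
step 4: ddddddddd
ddddddddd
ddddddddd
ddddddddd
dddd^Addd
ddddAAddd
ddddddddd
ddddddddd
ddddddddd
step 5: ddddddddd
ddddddddd
ddddddddd
ddddddddd
ddd<dAddd
ddddAAddd
ddddddddd
ddddddddd
ddddddddd
step 6: ddddddddd
ddddddddd
ddddddddd
ddd^ddddd
dddAdAddd
ddddAAddd
ddddddddd
ddddddddd
ddddddddd
step 7: ddddddddd
ddddddddd
ddddddddd
dddA>dddd
dddAdAddd
ddddAAddd
ddddddddd
ddddddddd
ddddddddd
step 8: ddddddddd
ddddddddd
ddddddddd
dddAAdddd
dddAvAddd
ddddAAddd
ddddddddd
ddddddddd
ddddddddd
step 9: ddddddddd
ddddddddd
ddddddddd
dddAAdddd
ddd<AAddd
ddddAAddd
ddddddddd
ddddddddd
ddddddddd
step 10: ddddddddd
ddddddddd
ddddddddd
dddAAdddd
ddddAAddd
dddvAAddd
ddddddddd
ddddddddd
ddddddddd
step 11: ddddddddd
ddddddddd
ddddddddd
dddAAdddd
ddddAAddd
dd<AAAddd
ddddddddd
ddddddddd
ddddddddd
step 12: ddddddddd
ddddddddd
ddddddddd
dddAAdddd
dd^dAAddd
ddAAAAddd
ddddddddd
ddddddddd
ddddddddd
step 13: ddddddddd
ddddddddd
ddddddddd
dddAAdddd
ddA>AAddd
ddAAAAddd
ddddddddd
ddddddddd
ddddddddd
step 14: ddddddddd
ddddddddd
ddddddddd
dddAAdddd
ddAAAAddd
ddAvAAddd
ddddddddd
ddddddddd
ddddddddd
step 15: ddddddddd
ddddddddd
ddddddddd
dddAAdddd
ddAAAAddd
ddAd>Addd
ddddddddd
ddddddddd
ddddddddd
step 16: ddddddddd
ddddddddd
ddddddddd
dddAAdddd
ddAA^Addd
ddAddAddd
ddddddddd
ddddddddd
ddddddddd
step 17: ddddddddd
ddddddddd
ddddddddd
dddAAdddd
ddA<dAddd
ddAddAddd
ddddddddd
ddddddddd
ddddddddd
step 18: ddddddddd
ddddddddd
ddddddddd
dddAAdddd
ddAddAddd
ddAvdAddd
ddddddddd
ddddddddd
ddddddddd
step 19: ddddddddd
ddddddddd
ddddddddd
dddAAdddd
ddAddAddd
dd<AdAddd
ddddddddd
ddddddddd
ddddddddd
step 20: ddddddddd
ddddddddd
ddddddddd
dddAAdddd
ddAddAddd
dddAdAddd
ddvdddddd
ddddddddd
ddddddddd
step 21: ddddddddd
ddddddddd
ddddddddd
dddAAdddd
ddAddAddd
dddAdAddd
d<Adddddd
ddddddddd
ddddddddd
step 22: ddddddddd
ddddddddd
ddddddddd
dddAAdddd
ddAddAddd
d^dAdAddd
dAAdddddd
ddddddddd
ddddddddd
step 23: ddddddddd
ddddddddd
ddddddddd
dddAAdddd
ddAddAddd
dA>AdAddd
dAAdddddd
ddddddddd
ddddddddd
step 24: ddddddddd
ddddddddd
ddddddddd
dddAAdddd
ddAddAddd
dAAAdAddd
dAvdddddd
ddddddddd
ddddddddd
step 25: ddddddddd
ddddddddd
ddddddddd
dddAAdddd
ddAddAddd
dAAAdAddd
dAd>ddddd
ddddddddd
ddddddddd
step 26: ddddddddd
ddddddddd
ddddddddd
dddAAdddd
ddAddAddd
dAAAdAddd
dAdAddddd
dddvddddd
ddddddddd
step 27: ddddddddd
ddddddddd
ddddddddd
dddAAdddd
ddAddAddd
dAAAdAddd
dAdAddddd
dd<Addddd
ddddddddd
step 28: ddddddddd
ddddddddd
ddddddddd
dddAAdddd
ddAddAddd
dAAAdAddd
dA^Addddd
ddAAddddd
ddddddddd
step 29: ddddddddd
ddddddddd
ddddddddd
dddAAdddd
ddAddAddd
dAAAdAddd
dAA>ddddd
ddAAddddd
ddddddddd
step 30: ddddddddd
ddddddddd
ddddddddd
dddAAdddd
ddAddAddd
dAA^dAddd
dAAdddddd
ddAAddddd
ddddddddd
step 31: ddddddddd
ddddddddd
ddddddddd
dddAAdddd
ddAddAddd
dA<ddAddd
dAAdddddd
ddAAddddd
ddddddddd
step 32: ddddddddd
ddddddddd
ddddddddd
dddAAdddd
ddAddAddd
dAdddAddd
dAvdddddd
ddAAddddd
ddddddddd
step 33: ddddddddd
ddddddddd
ddddddddd
dddAAdddd
ddAddAddd
dAdddAddd
dAd>ddddd
ddAAddddd
ddddddddd
step 34: ddddddddd
ddddddddd
ddddddddd
dddAAdddd
ddAddAddd
dAdddAddd
dAdAddddd
ddAvddddd
ddddddddd
step 35: ddddddddd
ddddddddd
ddddddddd
dddAAdddd
ddAddAddd
dAdddAddd
dAdAddddd
ddAd>dddd
ddddddddd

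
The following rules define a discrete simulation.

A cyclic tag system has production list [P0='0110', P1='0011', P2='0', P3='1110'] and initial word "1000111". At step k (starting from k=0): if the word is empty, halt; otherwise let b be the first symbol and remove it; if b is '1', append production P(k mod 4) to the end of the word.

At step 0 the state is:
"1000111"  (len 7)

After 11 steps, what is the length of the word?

k=0  "1000111"  (len 7)
k=1  "0001110110"  (len 10)
k=2  "001110110"  (len 9)
k=3  "01110110"  (len 8)
k=4  "1110110"  (len 7)
k=5  "1101100110"  (len 10)
k=6  "1011001100011"  (len 13)
k=7  "0110011000110"  (len 13)
k=8  "110011000110"  (len 12)
k=9  "100110001100110"  (len 15)
k=10  "001100011001100011"  (len 18)
k=11  "01100011001100011"  (len 17)

17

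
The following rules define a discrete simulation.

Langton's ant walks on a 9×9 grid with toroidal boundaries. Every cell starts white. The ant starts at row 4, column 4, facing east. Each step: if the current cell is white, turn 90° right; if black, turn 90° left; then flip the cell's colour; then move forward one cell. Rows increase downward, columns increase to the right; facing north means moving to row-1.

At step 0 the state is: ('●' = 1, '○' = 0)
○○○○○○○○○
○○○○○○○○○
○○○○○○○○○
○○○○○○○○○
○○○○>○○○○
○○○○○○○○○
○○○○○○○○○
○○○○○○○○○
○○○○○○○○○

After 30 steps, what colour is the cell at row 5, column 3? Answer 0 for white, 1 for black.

gen 0: ○○○○○○○○○
○○○○○○○○○
○○○○○○○○○
○○○○○○○○○
○○○○>○○○○
○○○○○○○○○
○○○○○○○○○
○○○○○○○○○
○○○○○○○○○
gen 1: ○○○○○○○○○
○○○○○○○○○
○○○○○○○○○
○○○○○○○○○
○○○○●○○○○
○○○○v○○○○
○○○○○○○○○
○○○○○○○○○
○○○○○○○○○
gen 2: ○○○○○○○○○
○○○○○○○○○
○○○○○○○○○
○○○○○○○○○
○○○○●○○○○
○○○<●○○○○
○○○○○○○○○
○○○○○○○○○
○○○○○○○○○
gen 3: ○○○○○○○○○
○○○○○○○○○
○○○○○○○○○
○○○○○○○○○
○○○^●○○○○
○○○●●○○○○
○○○○○○○○○
○○○○○○○○○
○○○○○○○○○
gen 4: ○○○○○○○○○
○○○○○○○○○
○○○○○○○○○
○○○○○○○○○
○○○●>○○○○
○○○●●○○○○
○○○○○○○○○
○○○○○○○○○
○○○○○○○○○
gen 5: ○○○○○○○○○
○○○○○○○○○
○○○○○○○○○
○○○○^○○○○
○○○●○○○○○
○○○●●○○○○
○○○○○○○○○
○○○○○○○○○
○○○○○○○○○
gen 6: ○○○○○○○○○
○○○○○○○○○
○○○○○○○○○
○○○○●>○○○
○○○●○○○○○
○○○●●○○○○
○○○○○○○○○
○○○○○○○○○
○○○○○○○○○
gen 7: ○○○○○○○○○
○○○○○○○○○
○○○○○○○○○
○○○○●●○○○
○○○●○v○○○
○○○●●○○○○
○○○○○○○○○
○○○○○○○○○
○○○○○○○○○
gen 8: ○○○○○○○○○
○○○○○○○○○
○○○○○○○○○
○○○○●●○○○
○○○●<●○○○
○○○●●○○○○
○○○○○○○○○
○○○○○○○○○
○○○○○○○○○
gen 9: ○○○○○○○○○
○○○○○○○○○
○○○○○○○○○
○○○○^●○○○
○○○●●●○○○
○○○●●○○○○
○○○○○○○○○
○○○○○○○○○
○○○○○○○○○
gen 10: ○○○○○○○○○
○○○○○○○○○
○○○○○○○○○
○○○<○●○○○
○○○●●●○○○
○○○●●○○○○
○○○○○○○○○
○○○○○○○○○
○○○○○○○○○
gen 11: ○○○○○○○○○
○○○○○○○○○
○○○^○○○○○
○○○●○●○○○
○○○●●●○○○
○○○●●○○○○
○○○○○○○○○
○○○○○○○○○
○○○○○○○○○
gen 12: ○○○○○○○○○
○○○○○○○○○
○○○●>○○○○
○○○●○●○○○
○○○●●●○○○
○○○●●○○○○
○○○○○○○○○
○○○○○○○○○
○○○○○○○○○
gen 13: ○○○○○○○○○
○○○○○○○○○
○○○●●○○○○
○○○●v●○○○
○○○●●●○○○
○○○●●○○○○
○○○○○○○○○
○○○○○○○○○
○○○○○○○○○
gen 14: ○○○○○○○○○
○○○○○○○○○
○○○●●○○○○
○○○<●●○○○
○○○●●●○○○
○○○●●○○○○
○○○○○○○○○
○○○○○○○○○
○○○○○○○○○
gen 15: ○○○○○○○○○
○○○○○○○○○
○○○●●○○○○
○○○○●●○○○
○○○v●●○○○
○○○●●○○○○
○○○○○○○○○
○○○○○○○○○
○○○○○○○○○
gen 16: ○○○○○○○○○
○○○○○○○○○
○○○●●○○○○
○○○○●●○○○
○○○○>●○○○
○○○●●○○○○
○○○○○○○○○
○○○○○○○○○
○○○○○○○○○
gen 17: ○○○○○○○○○
○○○○○○○○○
○○○●●○○○○
○○○○^●○○○
○○○○○●○○○
○○○●●○○○○
○○○○○○○○○
○○○○○○○○○
○○○○○○○○○
gen 18: ○○○○○○○○○
○○○○○○○○○
○○○●●○○○○
○○○<○●○○○
○○○○○●○○○
○○○●●○○○○
○○○○○○○○○
○○○○○○○○○
○○○○○○○○○
gen 19: ○○○○○○○○○
○○○○○○○○○
○○○^●○○○○
○○○●○●○○○
○○○○○●○○○
○○○●●○○○○
○○○○○○○○○
○○○○○○○○○
○○○○○○○○○
gen 20: ○○○○○○○○○
○○○○○○○○○
○○<○●○○○○
○○○●○●○○○
○○○○○●○○○
○○○●●○○○○
○○○○○○○○○
○○○○○○○○○
○○○○○○○○○
gen 21: ○○○○○○○○○
○○^○○○○○○
○○●○●○○○○
○○○●○●○○○
○○○○○●○○○
○○○●●○○○○
○○○○○○○○○
○○○○○○○○○
○○○○○○○○○
gen 22: ○○○○○○○○○
○○●>○○○○○
○○●○●○○○○
○○○●○●○○○
○○○○○●○○○
○○○●●○○○○
○○○○○○○○○
○○○○○○○○○
○○○○○○○○○
gen 23: ○○○○○○○○○
○○●●○○○○○
○○●v●○○○○
○○○●○●○○○
○○○○○●○○○
○○○●●○○○○
○○○○○○○○○
○○○○○○○○○
○○○○○○○○○
gen 24: ○○○○○○○○○
○○●●○○○○○
○○<●●○○○○
○○○●○●○○○
○○○○○●○○○
○○○●●○○○○
○○○○○○○○○
○○○○○○○○○
○○○○○○○○○
gen 25: ○○○○○○○○○
○○●●○○○○○
○○○●●○○○○
○○v●○●○○○
○○○○○●○○○
○○○●●○○○○
○○○○○○○○○
○○○○○○○○○
○○○○○○○○○
gen 26: ○○○○○○○○○
○○●●○○○○○
○○○●●○○○○
○<●●○●○○○
○○○○○●○○○
○○○●●○○○○
○○○○○○○○○
○○○○○○○○○
○○○○○○○○○
gen 27: ○○○○○○○○○
○○●●○○○○○
○^○●●○○○○
○●●●○●○○○
○○○○○●○○○
○○○●●○○○○
○○○○○○○○○
○○○○○○○○○
○○○○○○○○○
gen 28: ○○○○○○○○○
○○●●○○○○○
○●>●●○○○○
○●●●○●○○○
○○○○○●○○○
○○○●●○○○○
○○○○○○○○○
○○○○○○○○○
○○○○○○○○○
gen 29: ○○○○○○○○○
○○●●○○○○○
○●●●●○○○○
○●v●○●○○○
○○○○○●○○○
○○○●●○○○○
○○○○○○○○○
○○○○○○○○○
○○○○○○○○○
gen 30: ○○○○○○○○○
○○●●○○○○○
○●●●●○○○○
○●○>○●○○○
○○○○○●○○○
○○○●●○○○○
○○○○○○○○○
○○○○○○○○○
○○○○○○○○○

1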